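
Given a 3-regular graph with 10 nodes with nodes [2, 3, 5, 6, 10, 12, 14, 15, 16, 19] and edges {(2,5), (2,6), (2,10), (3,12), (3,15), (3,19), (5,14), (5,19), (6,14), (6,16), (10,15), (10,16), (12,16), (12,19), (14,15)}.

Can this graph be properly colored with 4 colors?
A valid 4-coloring: color 1: [3, 5, 16]; color 2: [2, 12, 15]; color 3: [10, 14, 19]; color 4: [6].
(χ(G) = 3 ≤ 4.)

Yes, G is 4-colorable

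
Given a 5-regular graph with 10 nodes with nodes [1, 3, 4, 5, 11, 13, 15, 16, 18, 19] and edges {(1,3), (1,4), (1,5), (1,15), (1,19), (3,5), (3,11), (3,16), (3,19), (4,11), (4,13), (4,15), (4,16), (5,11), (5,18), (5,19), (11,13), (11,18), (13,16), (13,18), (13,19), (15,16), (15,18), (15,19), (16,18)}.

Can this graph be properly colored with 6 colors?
Yes, G is 6-colorable

A valid 6-coloring: color 1: [11, 16, 19]; color 2: [3, 4, 18]; color 3: [5, 13, 15]; color 4: [1].
(χ(G) = 4 ≤ 6.)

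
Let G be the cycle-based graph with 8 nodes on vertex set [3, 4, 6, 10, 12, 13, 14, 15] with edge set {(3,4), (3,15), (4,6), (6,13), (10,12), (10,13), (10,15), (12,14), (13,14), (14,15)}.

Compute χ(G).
χ(G) = 2

Clique number ω(G) = 2 (lower bound: χ ≥ ω).
The graph is bipartite (no odd cycle), so 2 colors suffice: χ(G) = 2.
A valid 2-coloring: color 1: [4, 12, 13, 15]; color 2: [3, 6, 10, 14].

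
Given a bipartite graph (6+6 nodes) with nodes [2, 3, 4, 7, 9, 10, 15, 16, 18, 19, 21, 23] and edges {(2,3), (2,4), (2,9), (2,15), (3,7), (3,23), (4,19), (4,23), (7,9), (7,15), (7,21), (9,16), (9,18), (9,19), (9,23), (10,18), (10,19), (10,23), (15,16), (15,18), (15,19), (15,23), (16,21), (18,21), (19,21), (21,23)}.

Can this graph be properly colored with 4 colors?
A valid 4-coloring: color 1: [3, 4, 9, 10, 15, 21]; color 2: [2, 7, 16, 18, 19, 23].
(χ(G) = 2 ≤ 4.)

Yes, G is 4-colorable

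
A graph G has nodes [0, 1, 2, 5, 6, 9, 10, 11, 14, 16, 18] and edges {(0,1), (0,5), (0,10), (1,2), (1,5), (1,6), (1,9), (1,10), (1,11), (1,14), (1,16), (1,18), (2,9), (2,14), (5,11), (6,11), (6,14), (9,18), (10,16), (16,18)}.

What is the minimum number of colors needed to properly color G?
Clique number ω(G) = 3 (lower bound: χ ≥ ω).
The clique on [0, 1, 10] has size 3, forcing χ ≥ 3, and the coloring below uses 3 colors, so χ(G) = 3.
A valid 3-coloring: color 1: [1]; color 2: [0, 9, 11, 14, 16]; color 3: [2, 5, 6, 10, 18].

χ(G) = 3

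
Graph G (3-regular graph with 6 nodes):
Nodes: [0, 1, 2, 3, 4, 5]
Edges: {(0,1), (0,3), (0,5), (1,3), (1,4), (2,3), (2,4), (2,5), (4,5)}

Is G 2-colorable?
The clique on vertices [0, 1, 3] has size 3 > 2, so it alone needs 3 colors.

No, G is not 2-colorable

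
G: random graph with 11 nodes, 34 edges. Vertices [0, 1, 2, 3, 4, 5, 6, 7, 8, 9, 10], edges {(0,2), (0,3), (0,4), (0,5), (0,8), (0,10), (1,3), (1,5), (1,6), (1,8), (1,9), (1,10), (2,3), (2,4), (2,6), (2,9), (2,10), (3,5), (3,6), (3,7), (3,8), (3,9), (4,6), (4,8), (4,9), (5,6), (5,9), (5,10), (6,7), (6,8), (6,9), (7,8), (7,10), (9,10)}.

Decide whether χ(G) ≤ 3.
No, G is not 3-colorable

The clique on vertices [1, 3, 5, 6, 9] has size 5 > 3, so it alone needs 5 colors.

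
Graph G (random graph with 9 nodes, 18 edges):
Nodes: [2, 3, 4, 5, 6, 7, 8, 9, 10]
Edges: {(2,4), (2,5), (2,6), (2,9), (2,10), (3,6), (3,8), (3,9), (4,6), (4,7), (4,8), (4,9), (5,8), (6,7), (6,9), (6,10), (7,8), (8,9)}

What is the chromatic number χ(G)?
χ(G) = 4

Clique number ω(G) = 4 (lower bound: χ ≥ ω).
The clique on [2, 4, 6, 9] has size 4, forcing χ ≥ 4, and the coloring below uses 4 colors, so χ(G) = 4.
A valid 4-coloring: color 1: [6, 8]; color 2: [2, 3, 7]; color 3: [4, 5, 10]; color 4: [9].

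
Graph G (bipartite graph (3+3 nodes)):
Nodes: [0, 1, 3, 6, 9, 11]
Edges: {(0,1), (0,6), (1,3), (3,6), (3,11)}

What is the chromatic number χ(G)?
χ(G) = 2

Clique number ω(G) = 2 (lower bound: χ ≥ ω).
The graph is bipartite (no odd cycle), so 2 colors suffice: χ(G) = 2.
A valid 2-coloring: color 1: [0, 3, 9]; color 2: [1, 6, 11].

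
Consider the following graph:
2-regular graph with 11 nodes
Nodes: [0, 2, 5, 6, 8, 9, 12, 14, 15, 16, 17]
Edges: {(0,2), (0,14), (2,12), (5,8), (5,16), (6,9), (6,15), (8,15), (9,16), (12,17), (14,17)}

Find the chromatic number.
Clique number ω(G) = 2 (lower bound: χ ≥ ω).
Odd cycle [17, 14, 0, 2, 12] needs 3 colors (χ ≥ 3).
The coloring below uses 3 colors, so χ(G) = 3.
A valid 3-coloring: color 1: [2, 5, 9, 14, 15]; color 2: [0, 6, 8, 12, 16]; color 3: [17].

χ(G) = 3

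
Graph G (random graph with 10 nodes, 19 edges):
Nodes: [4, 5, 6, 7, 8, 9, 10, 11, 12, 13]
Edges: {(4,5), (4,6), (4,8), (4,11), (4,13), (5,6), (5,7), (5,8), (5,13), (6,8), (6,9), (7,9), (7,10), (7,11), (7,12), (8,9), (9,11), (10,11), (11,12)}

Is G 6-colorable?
Yes, G is 6-colorable

A valid 6-coloring: color 1: [4, 7]; color 2: [5, 9, 10, 12]; color 3: [6, 11, 13]; color 4: [8].
(χ(G) = 4 ≤ 6.)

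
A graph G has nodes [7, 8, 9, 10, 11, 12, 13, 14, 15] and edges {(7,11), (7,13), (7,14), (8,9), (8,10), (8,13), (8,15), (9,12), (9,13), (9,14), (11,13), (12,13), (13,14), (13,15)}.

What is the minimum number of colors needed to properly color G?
Clique number ω(G) = 3 (lower bound: χ ≥ ω).
The clique on [8, 9, 13] has size 3, forcing χ ≥ 3, and the coloring below uses 3 colors, so χ(G) = 3.
A valid 3-coloring: color 1: [10, 13]; color 2: [8, 11, 12, 14]; color 3: [7, 9, 15].

χ(G) = 3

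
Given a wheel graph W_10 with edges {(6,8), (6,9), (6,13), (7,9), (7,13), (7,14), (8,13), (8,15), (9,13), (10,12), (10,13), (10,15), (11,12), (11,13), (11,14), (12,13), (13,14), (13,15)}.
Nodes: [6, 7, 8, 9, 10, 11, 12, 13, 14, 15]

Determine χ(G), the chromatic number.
Clique number ω(G) = 3 (lower bound: χ ≥ ω).
Odd cycle [11, 14, 7, 9, 6, 8, 15, 10, 12] needs 3 colors (χ ≥ 3).
Vertex 13 is adjacent to every vertex of [6, 7, 8, 9, 10, 11, 12, 14, 15], which already need 3 colors among themselves, so 13 needs a new color (χ ≥ 4).
The coloring below uses 4 colors, so χ(G) = 4.
A valid 4-coloring: color 1: [13]; color 2: [6, 7, 10, 11]; color 3: [8, 9, 12, 14]; color 4: [15].

χ(G) = 4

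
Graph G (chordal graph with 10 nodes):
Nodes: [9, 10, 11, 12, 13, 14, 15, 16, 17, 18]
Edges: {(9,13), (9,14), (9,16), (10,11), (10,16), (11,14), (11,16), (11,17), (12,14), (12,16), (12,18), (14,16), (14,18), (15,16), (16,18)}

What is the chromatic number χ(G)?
χ(G) = 4

Clique number ω(G) = 4 (lower bound: χ ≥ ω).
The clique on [12, 14, 16, 18] has size 4, forcing χ ≥ 4, and the coloring below uses 4 colors, so χ(G) = 4.
A valid 4-coloring: color 1: [13, 16, 17]; color 2: [10, 14, 15]; color 3: [9, 11, 18]; color 4: [12].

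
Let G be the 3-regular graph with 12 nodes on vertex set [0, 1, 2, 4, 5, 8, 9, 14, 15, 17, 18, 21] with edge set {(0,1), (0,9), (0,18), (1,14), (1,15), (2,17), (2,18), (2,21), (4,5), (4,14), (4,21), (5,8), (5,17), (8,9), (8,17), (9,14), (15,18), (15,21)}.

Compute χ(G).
Clique number ω(G) = 3 (lower bound: χ ≥ ω).
The clique on [5, 8, 17] has size 3, forcing χ ≥ 3, and the coloring below uses 3 colors, so χ(G) = 3.
A valid 3-coloring: color 1: [0, 2, 4, 8, 15]; color 2: [1, 9, 17, 18, 21]; color 3: [5, 14].

χ(G) = 3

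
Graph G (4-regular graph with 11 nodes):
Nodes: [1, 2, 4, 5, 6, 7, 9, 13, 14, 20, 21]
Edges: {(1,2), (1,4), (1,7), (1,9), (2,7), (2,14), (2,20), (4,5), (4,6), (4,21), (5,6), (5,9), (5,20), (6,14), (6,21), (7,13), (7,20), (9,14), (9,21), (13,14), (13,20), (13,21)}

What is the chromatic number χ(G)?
χ(G) = 3

Clique number ω(G) = 3 (lower bound: χ ≥ ω).
The clique on [1, 2, 7] has size 3, forcing χ ≥ 3, and the coloring below uses 3 colors, so χ(G) = 3.
A valid 3-coloring: color 1: [5, 7, 14, 21]; color 2: [2, 4, 9, 13]; color 3: [1, 6, 20].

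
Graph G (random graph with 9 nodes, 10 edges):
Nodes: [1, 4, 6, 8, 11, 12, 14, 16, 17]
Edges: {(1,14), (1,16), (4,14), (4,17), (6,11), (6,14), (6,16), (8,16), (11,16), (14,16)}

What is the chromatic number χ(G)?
Clique number ω(G) = 3 (lower bound: χ ≥ ω).
The clique on [1, 14, 16] has size 3, forcing χ ≥ 3, and the coloring below uses 3 colors, so χ(G) = 3.
A valid 3-coloring: color 1: [4, 12, 16]; color 2: [8, 11, 14, 17]; color 3: [1, 6].

χ(G) = 3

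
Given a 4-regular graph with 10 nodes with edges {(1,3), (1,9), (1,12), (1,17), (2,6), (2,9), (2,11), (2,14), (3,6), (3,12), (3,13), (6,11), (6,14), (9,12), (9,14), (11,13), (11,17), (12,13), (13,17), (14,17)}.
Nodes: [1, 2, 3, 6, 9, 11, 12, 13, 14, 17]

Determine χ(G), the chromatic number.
χ(G) = 4

Clique number ω(G) = 3 (lower bound: χ ≥ ω).
Suppose a proper 3-coloring c exists. The clique [1, 3, 12] takes 3 distinct colors; by symmetry let c(1) = 1, c(3) = 2, c(12) = 3.
- Vertex 9: neighbors [1, 12] already have colors [1, 3] ⇒ c(9) = 2.
- Vertex 13: neighbors [3, 12] already have colors [2, 3] ⇒ c(13) = 1.
- Vertex 2: neighbors [9] already have colors [2]; try each remaining color.
- Case c(2) = 1:
  - Vertex 6: neighbors [2, 3] already have colors [1, 2] ⇒ c(6) = 3.
  - Vertex 14: neighbors [2, 9, 6] already have colors [1, 2, 3] — all 3 colors blocked. Contradiction.
- Case c(2) = 3:
  - Vertex 6: neighbors [3, 2] already have colors [2, 3] ⇒ c(6) = 1.
  - Vertex 14: neighbors [6, 9, 2] already have colors [1, 2, 3] — all 3 colors blocked. Contradiction.
Every case ends in a contradiction, so G has no proper 3-coloring (χ ≥ 4).
The coloring below uses 4 colors, so χ(G) = 4.
A valid 4-coloring: color 1: [3, 9, 17]; color 2: [1, 2, 13]; color 3: [6, 12]; color 4: [11, 14].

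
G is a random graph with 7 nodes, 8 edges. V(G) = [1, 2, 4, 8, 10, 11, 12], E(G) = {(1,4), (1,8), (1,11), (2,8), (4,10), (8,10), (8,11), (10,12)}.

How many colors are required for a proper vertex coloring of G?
χ(G) = 3

Clique number ω(G) = 3 (lower bound: χ ≥ ω).
The clique on [1, 8, 11] has size 3, forcing χ ≥ 3, and the coloring below uses 3 colors, so χ(G) = 3.
A valid 3-coloring: color 1: [4, 8, 12]; color 2: [1, 2, 10]; color 3: [11].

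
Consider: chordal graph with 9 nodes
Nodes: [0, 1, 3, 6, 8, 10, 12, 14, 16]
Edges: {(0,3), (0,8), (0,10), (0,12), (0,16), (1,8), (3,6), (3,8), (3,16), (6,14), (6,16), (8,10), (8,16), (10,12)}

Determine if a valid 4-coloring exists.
Yes, G is 4-colorable

A valid 4-coloring: color 1: [6, 8, 12]; color 2: [0, 1, 14]; color 3: [3, 10]; color 4: [16].
(χ(G) = 4 ≤ 4.)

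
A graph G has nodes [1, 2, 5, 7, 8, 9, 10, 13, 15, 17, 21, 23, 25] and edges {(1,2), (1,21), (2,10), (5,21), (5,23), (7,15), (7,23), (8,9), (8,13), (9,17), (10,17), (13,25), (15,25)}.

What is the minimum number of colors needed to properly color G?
χ(G) = 3

Clique number ω(G) = 2 (lower bound: χ ≥ ω).
Odd cycle [1, 2, 10, 17, 9, 8, 13, 25, 15, 7, 23, 5, 21] needs 3 colors (χ ≥ 3).
The coloring below uses 3 colors, so χ(G) = 3.
A valid 3-coloring: color 1: [1, 5, 9, 10, 13, 15]; color 2: [2, 7, 8, 17, 21, 25]; color 3: [23].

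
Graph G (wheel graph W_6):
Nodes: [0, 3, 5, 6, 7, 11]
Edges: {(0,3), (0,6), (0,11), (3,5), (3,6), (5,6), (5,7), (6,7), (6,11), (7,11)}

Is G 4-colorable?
Yes, G is 4-colorable

A valid 4-coloring: color 1: [6]; color 2: [3, 11]; color 3: [0, 7]; color 4: [5].
(χ(G) = 4 ≤ 4.)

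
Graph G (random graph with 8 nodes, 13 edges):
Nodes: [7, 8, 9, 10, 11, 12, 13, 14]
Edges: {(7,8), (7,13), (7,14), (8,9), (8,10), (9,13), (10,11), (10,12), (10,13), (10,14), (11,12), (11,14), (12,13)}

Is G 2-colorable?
No, G is not 2-colorable

The clique on vertices [10, 11, 12] has size 3 > 2, so it alone needs 3 colors.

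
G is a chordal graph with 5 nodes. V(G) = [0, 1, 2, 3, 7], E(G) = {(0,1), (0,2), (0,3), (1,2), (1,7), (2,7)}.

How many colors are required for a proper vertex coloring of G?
χ(G) = 3

Clique number ω(G) = 3 (lower bound: χ ≥ ω).
The clique on [0, 1, 2] has size 3, forcing χ ≥ 3, and the coloring below uses 3 colors, so χ(G) = 3.
A valid 3-coloring: color 1: [1, 3]; color 2: [2]; color 3: [0, 7].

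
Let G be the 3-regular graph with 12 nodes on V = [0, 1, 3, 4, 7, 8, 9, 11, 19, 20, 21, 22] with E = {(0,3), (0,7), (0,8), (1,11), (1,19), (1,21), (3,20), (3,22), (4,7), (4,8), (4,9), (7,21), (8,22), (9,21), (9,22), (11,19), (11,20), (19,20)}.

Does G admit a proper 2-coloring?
The clique on vertices [1, 11, 19] has size 3 > 2, so it alone needs 3 colors.

No, G is not 2-colorable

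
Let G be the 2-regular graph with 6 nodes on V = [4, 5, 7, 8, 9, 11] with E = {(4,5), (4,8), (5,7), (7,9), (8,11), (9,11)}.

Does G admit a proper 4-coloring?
A valid 4-coloring: color 1: [4, 7, 11]; color 2: [5, 8, 9].
(χ(G) = 2 ≤ 4.)

Yes, G is 4-colorable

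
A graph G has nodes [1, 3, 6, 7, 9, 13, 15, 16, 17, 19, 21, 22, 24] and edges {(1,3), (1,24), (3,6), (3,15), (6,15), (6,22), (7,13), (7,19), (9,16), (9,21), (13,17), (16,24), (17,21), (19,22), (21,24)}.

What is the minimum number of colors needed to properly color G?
Clique number ω(G) = 3 (lower bound: χ ≥ ω).
The clique on [3, 6, 15] has size 3, forcing χ ≥ 3, and the coloring below uses 3 colors, so χ(G) = 3.
A valid 3-coloring: color 1: [1, 6, 13, 16, 19, 21]; color 2: [3, 7, 9, 17, 22, 24]; color 3: [15].

χ(G) = 3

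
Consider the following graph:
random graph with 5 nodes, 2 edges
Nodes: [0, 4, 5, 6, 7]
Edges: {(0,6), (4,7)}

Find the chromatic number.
Clique number ω(G) = 2 (lower bound: χ ≥ ω).
The graph is bipartite (no odd cycle), so 2 colors suffice: χ(G) = 2.
A valid 2-coloring: color 1: [4, 5, 6]; color 2: [0, 7].

χ(G) = 2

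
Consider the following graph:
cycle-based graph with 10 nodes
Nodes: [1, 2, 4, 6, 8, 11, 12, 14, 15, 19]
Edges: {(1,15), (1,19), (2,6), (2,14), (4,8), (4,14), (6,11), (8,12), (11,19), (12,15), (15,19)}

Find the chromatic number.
Clique number ω(G) = 3 (lower bound: χ ≥ ω).
The clique on [1, 15, 19] has size 3, forcing χ ≥ 3, and the coloring below uses 3 colors, so χ(G) = 3.
A valid 3-coloring: color 1: [8, 11, 14, 15]; color 2: [2, 4, 12, 19]; color 3: [1, 6].

χ(G) = 3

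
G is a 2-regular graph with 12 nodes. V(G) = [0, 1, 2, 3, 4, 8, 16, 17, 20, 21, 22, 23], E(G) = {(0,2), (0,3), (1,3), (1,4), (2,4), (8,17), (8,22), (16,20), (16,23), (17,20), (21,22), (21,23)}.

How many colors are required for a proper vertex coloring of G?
χ(G) = 3

Clique number ω(G) = 2 (lower bound: χ ≥ ω).
Odd cycle [21, 22, 8, 17, 20, 16, 23] needs 3 colors (χ ≥ 3).
The coloring below uses 3 colors, so χ(G) = 3.
A valid 3-coloring: color 1: [1, 2, 16, 17, 21]; color 2: [0, 4, 8, 20, 23]; color 3: [3, 22].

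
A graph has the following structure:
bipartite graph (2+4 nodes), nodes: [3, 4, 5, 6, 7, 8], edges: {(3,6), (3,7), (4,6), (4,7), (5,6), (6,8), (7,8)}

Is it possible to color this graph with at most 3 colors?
Yes, G is 3-colorable

A valid 3-coloring: color 1: [6, 7]; color 2: [3, 4, 5, 8].
(χ(G) = 2 ≤ 3.)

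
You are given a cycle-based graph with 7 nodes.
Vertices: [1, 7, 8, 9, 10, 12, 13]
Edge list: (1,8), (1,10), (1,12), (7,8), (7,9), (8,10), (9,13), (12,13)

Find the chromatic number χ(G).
Clique number ω(G) = 3 (lower bound: χ ≥ ω).
The clique on [1, 8, 10] has size 3, forcing χ ≥ 3, and the coloring below uses 3 colors, so χ(G) = 3.
A valid 3-coloring: color 1: [8, 9, 12]; color 2: [1, 7, 13]; color 3: [10].

χ(G) = 3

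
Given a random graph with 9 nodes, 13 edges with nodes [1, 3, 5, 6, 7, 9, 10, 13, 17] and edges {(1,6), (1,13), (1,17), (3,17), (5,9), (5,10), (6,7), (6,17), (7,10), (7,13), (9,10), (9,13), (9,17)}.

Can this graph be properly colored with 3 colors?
A valid 3-coloring: color 1: [10, 13, 17]; color 2: [1, 3, 7, 9]; color 3: [5, 6].
(χ(G) = 3 ≤ 3.)

Yes, G is 3-colorable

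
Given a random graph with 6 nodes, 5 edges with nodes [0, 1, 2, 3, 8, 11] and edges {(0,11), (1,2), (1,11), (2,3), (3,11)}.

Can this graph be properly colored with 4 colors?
A valid 4-coloring: color 1: [2, 8, 11]; color 2: [0, 1, 3].
(χ(G) = 2 ≤ 4.)

Yes, G is 4-colorable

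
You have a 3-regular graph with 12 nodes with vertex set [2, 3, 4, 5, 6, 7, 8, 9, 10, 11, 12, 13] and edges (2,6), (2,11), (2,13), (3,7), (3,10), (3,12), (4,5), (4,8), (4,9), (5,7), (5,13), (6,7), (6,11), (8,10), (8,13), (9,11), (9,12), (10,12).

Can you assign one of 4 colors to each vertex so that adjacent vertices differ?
Yes, G is 4-colorable

A valid 4-coloring: color 1: [4, 7, 10, 11, 13]; color 2: [3, 5, 6, 8, 9]; color 3: [2, 12].
(χ(G) = 3 ≤ 4.)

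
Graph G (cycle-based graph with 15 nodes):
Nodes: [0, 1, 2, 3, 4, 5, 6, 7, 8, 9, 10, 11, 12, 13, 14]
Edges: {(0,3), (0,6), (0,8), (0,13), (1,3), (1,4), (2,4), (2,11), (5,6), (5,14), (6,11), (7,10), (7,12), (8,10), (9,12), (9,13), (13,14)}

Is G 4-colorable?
Yes, G is 4-colorable

A valid 4-coloring: color 1: [0, 1, 2, 5, 9, 10]; color 2: [3, 4, 6, 7, 8, 13]; color 3: [11, 12, 14].
(χ(G) = 3 ≤ 4.)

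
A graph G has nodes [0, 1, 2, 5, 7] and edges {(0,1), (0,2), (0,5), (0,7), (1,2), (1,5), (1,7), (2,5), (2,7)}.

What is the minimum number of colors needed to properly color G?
χ(G) = 4

Clique number ω(G) = 4 (lower bound: χ ≥ ω).
The clique on [0, 1, 2, 5] has size 4, forcing χ ≥ 4, and the coloring below uses 4 colors, so χ(G) = 4.
A valid 4-coloring: color 1: [0]; color 2: [2]; color 3: [1]; color 4: [5, 7].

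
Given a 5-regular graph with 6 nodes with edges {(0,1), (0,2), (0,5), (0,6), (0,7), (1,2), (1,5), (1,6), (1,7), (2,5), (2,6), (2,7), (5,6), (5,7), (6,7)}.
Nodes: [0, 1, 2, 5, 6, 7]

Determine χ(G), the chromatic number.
χ(G) = 6

Clique number ω(G) = 6 (lower bound: χ ≥ ω).
The clique on [0, 1, 2, 5, 6, 7] has size 6, forcing χ ≥ 6, and the coloring below uses 6 colors, so χ(G) = 6.
A valid 6-coloring: color 1: [2]; color 2: [0]; color 3: [7]; color 4: [5]; color 5: [6]; color 6: [1].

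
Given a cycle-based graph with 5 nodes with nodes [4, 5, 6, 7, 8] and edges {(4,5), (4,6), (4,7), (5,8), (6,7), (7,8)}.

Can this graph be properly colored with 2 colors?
No, G is not 2-colorable

The clique on vertices [4, 6, 7] has size 3 > 2, so it alone needs 3 colors.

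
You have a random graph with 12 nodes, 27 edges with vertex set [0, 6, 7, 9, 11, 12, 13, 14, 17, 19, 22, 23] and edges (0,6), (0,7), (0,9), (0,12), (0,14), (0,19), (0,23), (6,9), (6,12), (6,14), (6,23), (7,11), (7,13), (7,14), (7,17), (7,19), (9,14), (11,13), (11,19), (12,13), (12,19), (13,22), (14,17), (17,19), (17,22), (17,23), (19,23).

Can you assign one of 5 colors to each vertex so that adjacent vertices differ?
Yes, G is 5-colorable

A valid 5-coloring: color 1: [0, 11, 17]; color 2: [7, 9, 12, 22, 23]; color 3: [6, 13, 19]; color 4: [14].
(χ(G) = 4 ≤ 5.)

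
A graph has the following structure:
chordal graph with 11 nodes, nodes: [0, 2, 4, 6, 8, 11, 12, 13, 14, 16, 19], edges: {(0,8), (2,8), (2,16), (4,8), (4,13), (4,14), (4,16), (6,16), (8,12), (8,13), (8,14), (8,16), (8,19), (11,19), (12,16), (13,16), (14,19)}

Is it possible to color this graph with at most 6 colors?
A valid 6-coloring: color 1: [6, 8, 11]; color 2: [0, 14, 16]; color 3: [2, 4, 12, 19]; color 4: [13].
(χ(G) = 4 ≤ 6.)

Yes, G is 6-colorable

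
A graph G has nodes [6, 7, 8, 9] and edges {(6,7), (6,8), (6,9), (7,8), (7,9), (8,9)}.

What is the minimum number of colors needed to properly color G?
χ(G) = 4

Clique number ω(G) = 4 (lower bound: χ ≥ ω).
The clique on [6, 7, 8, 9] has size 4, forcing χ ≥ 4, and the coloring below uses 4 colors, so χ(G) = 4.
A valid 4-coloring: color 1: [9]; color 2: [7]; color 3: [6]; color 4: [8].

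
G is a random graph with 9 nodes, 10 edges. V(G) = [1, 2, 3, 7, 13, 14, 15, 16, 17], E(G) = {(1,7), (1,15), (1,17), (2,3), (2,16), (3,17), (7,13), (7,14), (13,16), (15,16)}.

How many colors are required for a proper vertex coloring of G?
Clique number ω(G) = 2 (lower bound: χ ≥ ω).
Odd cycle [16, 2, 3, 17, 1, 7, 13] needs 3 colors (χ ≥ 3).
The coloring below uses 3 colors, so χ(G) = 3.
A valid 3-coloring: color 1: [7, 16, 17]; color 2: [1, 3, 13, 14]; color 3: [2, 15].

χ(G) = 3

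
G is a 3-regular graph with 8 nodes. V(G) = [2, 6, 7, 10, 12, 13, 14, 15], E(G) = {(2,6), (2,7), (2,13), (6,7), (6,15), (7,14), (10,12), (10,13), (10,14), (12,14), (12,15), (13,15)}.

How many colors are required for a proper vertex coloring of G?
χ(G) = 3

Clique number ω(G) = 3 (lower bound: χ ≥ ω).
The clique on [2, 6, 7] has size 3, forcing χ ≥ 3, and the coloring below uses 3 colors, so χ(G) = 3.
A valid 3-coloring: color 1: [2, 10, 15]; color 2: [7, 12, 13]; color 3: [6, 14].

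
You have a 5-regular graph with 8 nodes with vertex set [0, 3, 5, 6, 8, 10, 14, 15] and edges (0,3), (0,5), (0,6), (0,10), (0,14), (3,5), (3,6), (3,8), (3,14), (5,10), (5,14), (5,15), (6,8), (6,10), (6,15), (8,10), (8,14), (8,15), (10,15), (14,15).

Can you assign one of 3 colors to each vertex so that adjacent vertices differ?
The clique on vertices [0, 3, 5, 14] has size 4 > 3, so it alone needs 4 colors.

No, G is not 3-colorable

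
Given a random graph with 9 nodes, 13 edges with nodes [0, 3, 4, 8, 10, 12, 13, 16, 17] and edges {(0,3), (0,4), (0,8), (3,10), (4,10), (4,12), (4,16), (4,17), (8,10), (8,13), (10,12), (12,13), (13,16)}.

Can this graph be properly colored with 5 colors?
Yes, G is 5-colorable

A valid 5-coloring: color 1: [3, 4, 13]; color 2: [0, 10, 16, 17]; color 3: [8, 12].
(χ(G) = 3 ≤ 5.)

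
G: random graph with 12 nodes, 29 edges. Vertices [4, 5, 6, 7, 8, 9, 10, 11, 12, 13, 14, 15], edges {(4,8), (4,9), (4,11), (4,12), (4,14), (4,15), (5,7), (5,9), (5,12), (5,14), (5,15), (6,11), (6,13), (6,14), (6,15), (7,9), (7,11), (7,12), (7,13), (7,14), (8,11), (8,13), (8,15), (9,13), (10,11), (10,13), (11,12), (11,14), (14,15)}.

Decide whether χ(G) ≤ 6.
Yes, G is 6-colorable

A valid 6-coloring: color 1: [5, 11, 13]; color 2: [4, 6, 7, 10]; color 3: [8, 9, 12, 14]; color 4: [15].
(χ(G) = 4 ≤ 6.)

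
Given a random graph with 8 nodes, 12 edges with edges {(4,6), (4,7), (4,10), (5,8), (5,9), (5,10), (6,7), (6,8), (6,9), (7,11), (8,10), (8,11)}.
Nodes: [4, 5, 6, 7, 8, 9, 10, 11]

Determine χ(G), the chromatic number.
χ(G) = 3

Clique number ω(G) = 3 (lower bound: χ ≥ ω).
The clique on [5, 8, 10] has size 3, forcing χ ≥ 3, and the coloring below uses 3 colors, so χ(G) = 3.
A valid 3-coloring: color 1: [7, 8, 9]; color 2: [6, 10, 11]; color 3: [4, 5].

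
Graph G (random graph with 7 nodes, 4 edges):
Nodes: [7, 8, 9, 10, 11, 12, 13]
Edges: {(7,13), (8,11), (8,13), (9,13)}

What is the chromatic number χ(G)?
χ(G) = 2

Clique number ω(G) = 2 (lower bound: χ ≥ ω).
The graph is bipartite (no odd cycle), so 2 colors suffice: χ(G) = 2.
A valid 2-coloring: color 1: [10, 11, 12, 13]; color 2: [7, 8, 9].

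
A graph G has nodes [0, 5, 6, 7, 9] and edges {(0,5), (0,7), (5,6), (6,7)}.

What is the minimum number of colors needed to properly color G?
χ(G) = 2

Clique number ω(G) = 2 (lower bound: χ ≥ ω).
The graph is bipartite (no odd cycle), so 2 colors suffice: χ(G) = 2.
A valid 2-coloring: color 1: [0, 6, 9]; color 2: [5, 7].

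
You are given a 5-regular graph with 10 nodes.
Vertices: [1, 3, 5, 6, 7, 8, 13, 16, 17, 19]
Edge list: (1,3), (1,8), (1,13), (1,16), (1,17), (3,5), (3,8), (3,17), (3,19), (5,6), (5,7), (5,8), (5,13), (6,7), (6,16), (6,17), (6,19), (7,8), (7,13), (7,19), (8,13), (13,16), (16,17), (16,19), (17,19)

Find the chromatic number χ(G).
χ(G) = 4

Clique number ω(G) = 4 (lower bound: χ ≥ ω).
The clique on [5, 7, 8, 13] has size 4, forcing χ ≥ 4, and the coloring below uses 4 colors, so χ(G) = 4.
A valid 4-coloring: color 1: [3, 7, 16]; color 2: [8, 17]; color 3: [6, 13]; color 4: [1, 5, 19].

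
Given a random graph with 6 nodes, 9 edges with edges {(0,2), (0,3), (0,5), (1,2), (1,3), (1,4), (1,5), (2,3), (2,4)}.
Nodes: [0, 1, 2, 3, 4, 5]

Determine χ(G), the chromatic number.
Clique number ω(G) = 3 (lower bound: χ ≥ ω).
The clique on [0, 2, 3] has size 3, forcing χ ≥ 3, and the coloring below uses 3 colors, so χ(G) = 3.
A valid 3-coloring: color 1: [0, 1]; color 2: [2, 5]; color 3: [3, 4].

χ(G) = 3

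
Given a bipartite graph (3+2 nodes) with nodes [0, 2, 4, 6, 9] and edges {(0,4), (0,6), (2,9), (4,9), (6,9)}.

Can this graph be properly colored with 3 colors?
Yes, G is 3-colorable

A valid 3-coloring: color 1: [0, 9]; color 2: [2, 4, 6].
(χ(G) = 2 ≤ 3.)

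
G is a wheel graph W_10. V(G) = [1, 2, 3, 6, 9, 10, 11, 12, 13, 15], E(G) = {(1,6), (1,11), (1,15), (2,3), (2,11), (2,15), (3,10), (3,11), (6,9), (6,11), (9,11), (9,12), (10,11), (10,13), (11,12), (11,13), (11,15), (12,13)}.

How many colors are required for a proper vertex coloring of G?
χ(G) = 4

Clique number ω(G) = 3 (lower bound: χ ≥ ω).
Odd cycle [6, 9, 12, 13, 10, 3, 2, 15, 1] needs 3 colors (χ ≥ 3).
Vertex 11 is adjacent to every vertex of [1, 2, 3, 6, 9, 10, 12, 13, 15], which already need 3 colors among themselves, so 11 needs a new color (χ ≥ 4).
The coloring below uses 4 colors, so χ(G) = 4.
A valid 4-coloring: color 1: [11]; color 2: [6, 10, 12, 15]; color 3: [1, 3, 9, 13]; color 4: [2].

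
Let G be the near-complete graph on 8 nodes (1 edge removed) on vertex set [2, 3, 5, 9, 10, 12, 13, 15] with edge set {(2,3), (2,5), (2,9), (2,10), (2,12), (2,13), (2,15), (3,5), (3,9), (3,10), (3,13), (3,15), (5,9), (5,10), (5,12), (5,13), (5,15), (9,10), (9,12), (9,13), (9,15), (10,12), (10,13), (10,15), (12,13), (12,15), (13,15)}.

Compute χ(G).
Clique number ω(G) = 7 (lower bound: χ ≥ ω).
The clique on [2, 3, 5, 9, 10, 13, 15] has size 7, forcing χ ≥ 7, and the coloring below uses 7 colors, so χ(G) = 7.
A valid 7-coloring: color 1: [5]; color 2: [13]; color 3: [15]; color 4: [10]; color 5: [2]; color 6: [9]; color 7: [3, 12].

χ(G) = 7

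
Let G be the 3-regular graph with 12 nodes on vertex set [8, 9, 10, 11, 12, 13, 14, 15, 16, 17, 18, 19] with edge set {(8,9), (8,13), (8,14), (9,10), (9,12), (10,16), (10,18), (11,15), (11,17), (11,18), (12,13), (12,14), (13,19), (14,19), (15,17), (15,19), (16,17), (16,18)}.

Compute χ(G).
χ(G) = 3

Clique number ω(G) = 3 (lower bound: χ ≥ ω).
The clique on [10, 16, 18] has size 3, forcing χ ≥ 3, and the coloring below uses 3 colors, so χ(G) = 3.
A valid 3-coloring: color 1: [9, 11, 13, 14, 16]; color 2: [8, 10, 12, 15]; color 3: [17, 18, 19].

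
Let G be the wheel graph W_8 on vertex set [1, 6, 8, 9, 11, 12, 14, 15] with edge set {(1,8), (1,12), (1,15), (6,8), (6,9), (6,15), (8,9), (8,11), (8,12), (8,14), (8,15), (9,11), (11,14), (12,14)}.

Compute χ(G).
χ(G) = 4

Clique number ω(G) = 3 (lower bound: χ ≥ ω).
Odd cycle [9, 6, 15, 1, 12, 14, 11] needs 3 colors (χ ≥ 3).
Vertex 8 is adjacent to every vertex of [1, 6, 9, 11, 12, 14, 15], which already need 3 colors among themselves, so 8 needs a new color (χ ≥ 4).
The coloring below uses 4 colors, so χ(G) = 4.
A valid 4-coloring: color 1: [8]; color 2: [9, 14, 15]; color 3: [1, 6, 11]; color 4: [12].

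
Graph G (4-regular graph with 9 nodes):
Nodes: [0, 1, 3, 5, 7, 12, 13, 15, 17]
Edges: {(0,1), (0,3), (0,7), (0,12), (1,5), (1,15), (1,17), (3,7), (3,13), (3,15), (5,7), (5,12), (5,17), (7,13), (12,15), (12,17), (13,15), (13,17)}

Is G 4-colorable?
Yes, G is 4-colorable

A valid 4-coloring: color 1: [1, 3, 12]; color 2: [7, 15, 17]; color 3: [0, 5, 13].
(χ(G) = 3 ≤ 4.)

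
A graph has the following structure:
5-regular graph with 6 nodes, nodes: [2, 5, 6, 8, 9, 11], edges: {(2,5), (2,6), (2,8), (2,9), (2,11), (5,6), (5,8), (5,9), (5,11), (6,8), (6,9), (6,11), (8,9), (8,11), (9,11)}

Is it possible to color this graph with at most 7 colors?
A valid 7-coloring: color 1: [8]; color 2: [11]; color 3: [5]; color 4: [6]; color 5: [9]; color 6: [2].
(χ(G) = 6 ≤ 7.)

Yes, G is 7-colorable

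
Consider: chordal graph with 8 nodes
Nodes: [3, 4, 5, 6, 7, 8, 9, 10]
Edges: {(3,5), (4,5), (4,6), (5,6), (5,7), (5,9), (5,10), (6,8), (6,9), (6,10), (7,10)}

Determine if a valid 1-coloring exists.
No, G is not 1-colorable

The clique on vertices [5, 6, 9] has size 3 > 1, so it alone needs 3 colors.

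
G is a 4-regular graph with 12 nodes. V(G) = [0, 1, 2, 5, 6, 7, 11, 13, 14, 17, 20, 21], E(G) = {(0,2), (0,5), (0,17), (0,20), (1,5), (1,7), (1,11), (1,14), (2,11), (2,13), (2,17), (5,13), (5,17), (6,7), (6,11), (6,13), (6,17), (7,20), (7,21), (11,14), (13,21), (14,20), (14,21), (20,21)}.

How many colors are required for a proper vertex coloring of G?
Clique number ω(G) = 3 (lower bound: χ ≥ ω).
The clique on [0, 2, 17] has size 3, forcing χ ≥ 3, and the coloring below uses 3 colors, so χ(G) = 3.
A valid 3-coloring: color 1: [2, 5, 7, 14]; color 2: [11, 13, 17, 20]; color 3: [0, 1, 6, 21].

χ(G) = 3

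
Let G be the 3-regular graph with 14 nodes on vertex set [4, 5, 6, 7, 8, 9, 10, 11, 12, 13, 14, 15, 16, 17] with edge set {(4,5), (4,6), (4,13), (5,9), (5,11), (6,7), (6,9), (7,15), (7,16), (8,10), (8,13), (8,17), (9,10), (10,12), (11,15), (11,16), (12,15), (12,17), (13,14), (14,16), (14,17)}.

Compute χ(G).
Clique number ω(G) = 2 (lower bound: χ ≥ ω).
The graph is bipartite (no odd cycle), so 2 colors suffice: χ(G) = 2.
A valid 2-coloring: color 1: [4, 7, 8, 9, 11, 12, 14]; color 2: [5, 6, 10, 13, 15, 16, 17].

χ(G) = 2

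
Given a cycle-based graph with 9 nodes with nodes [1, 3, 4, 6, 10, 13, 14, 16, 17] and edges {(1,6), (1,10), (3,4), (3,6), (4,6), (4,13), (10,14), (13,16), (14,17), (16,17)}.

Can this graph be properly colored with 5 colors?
A valid 5-coloring: color 1: [6, 10, 13, 17]; color 2: [1, 4, 14, 16]; color 3: [3].
(χ(G) = 3 ≤ 5.)

Yes, G is 5-colorable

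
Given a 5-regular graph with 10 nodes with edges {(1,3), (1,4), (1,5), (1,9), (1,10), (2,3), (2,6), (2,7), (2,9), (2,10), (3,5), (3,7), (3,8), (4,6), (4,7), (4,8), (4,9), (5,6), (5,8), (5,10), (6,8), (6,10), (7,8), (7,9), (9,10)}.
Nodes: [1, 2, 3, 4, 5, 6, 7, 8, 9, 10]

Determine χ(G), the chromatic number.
χ(G) = 4

Clique number ω(G) = 3 (lower bound: χ ≥ ω).
Odd cycle [6, 8, 3, 1, 10] needs 3 colors (χ ≥ 3).
Vertex 5 is adjacent to every vertex of [1, 3, 6, 8, 10], which already need 3 colors among themselves, so 5 needs a new color (χ ≥ 4).
The coloring below uses 4 colors, so χ(G) = 4.
A valid 4-coloring: color 1: [5, 7]; color 2: [1, 2, 8]; color 3: [3, 6, 9]; color 4: [4, 10].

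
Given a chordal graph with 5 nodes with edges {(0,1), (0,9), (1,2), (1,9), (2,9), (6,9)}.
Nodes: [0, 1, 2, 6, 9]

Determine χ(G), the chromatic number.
Clique number ω(G) = 3 (lower bound: χ ≥ ω).
The clique on [0, 1, 9] has size 3, forcing χ ≥ 3, and the coloring below uses 3 colors, so χ(G) = 3.
A valid 3-coloring: color 1: [9]; color 2: [1, 6]; color 3: [0, 2].

χ(G) = 3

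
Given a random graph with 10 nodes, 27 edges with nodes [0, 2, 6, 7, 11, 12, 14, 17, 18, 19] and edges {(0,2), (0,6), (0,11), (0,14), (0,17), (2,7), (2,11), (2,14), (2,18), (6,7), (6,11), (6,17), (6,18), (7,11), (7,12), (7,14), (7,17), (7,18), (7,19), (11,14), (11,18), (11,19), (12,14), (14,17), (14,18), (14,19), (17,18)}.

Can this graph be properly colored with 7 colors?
Yes, G is 7-colorable

A valid 7-coloring: color 1: [0, 7]; color 2: [6, 14]; color 3: [11, 12, 17]; color 4: [18, 19]; color 5: [2].
(χ(G) = 5 ≤ 7.)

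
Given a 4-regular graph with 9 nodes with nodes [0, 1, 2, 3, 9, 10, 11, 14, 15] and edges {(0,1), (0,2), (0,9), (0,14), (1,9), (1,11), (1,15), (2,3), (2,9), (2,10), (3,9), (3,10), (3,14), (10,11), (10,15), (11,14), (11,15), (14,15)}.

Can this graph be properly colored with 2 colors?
No, G is not 2-colorable

The clique on vertices [0, 1, 9] has size 3 > 2, so it alone needs 3 colors.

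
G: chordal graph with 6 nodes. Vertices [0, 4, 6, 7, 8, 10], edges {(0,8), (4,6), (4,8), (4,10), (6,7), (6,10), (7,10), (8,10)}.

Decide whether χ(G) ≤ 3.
A valid 3-coloring: color 1: [0, 10]; color 2: [4, 7]; color 3: [6, 8].
(χ(G) = 3 ≤ 3.)

Yes, G is 3-colorable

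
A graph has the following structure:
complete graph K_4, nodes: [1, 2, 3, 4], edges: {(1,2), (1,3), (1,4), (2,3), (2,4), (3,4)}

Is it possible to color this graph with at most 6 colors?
Yes, G is 6-colorable

A valid 6-coloring: color 1: [2]; color 2: [4]; color 3: [1]; color 4: [3].
(χ(G) = 4 ≤ 6.)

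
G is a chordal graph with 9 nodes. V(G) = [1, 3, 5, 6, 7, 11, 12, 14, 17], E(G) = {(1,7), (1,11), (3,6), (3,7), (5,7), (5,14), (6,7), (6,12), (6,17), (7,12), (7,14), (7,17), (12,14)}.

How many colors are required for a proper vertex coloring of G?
χ(G) = 3

Clique number ω(G) = 3 (lower bound: χ ≥ ω).
The clique on [5, 7, 14] has size 3, forcing χ ≥ 3, and the coloring below uses 3 colors, so χ(G) = 3.
A valid 3-coloring: color 1: [7, 11]; color 2: [1, 6, 14]; color 3: [3, 5, 12, 17].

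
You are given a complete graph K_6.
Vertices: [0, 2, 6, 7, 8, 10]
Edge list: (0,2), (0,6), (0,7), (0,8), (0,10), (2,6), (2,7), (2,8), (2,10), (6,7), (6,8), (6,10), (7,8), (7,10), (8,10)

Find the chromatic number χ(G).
Clique number ω(G) = 6 (lower bound: χ ≥ ω).
The clique on [0, 2, 6, 7, 8, 10] has size 6, forcing χ ≥ 6, and the coloring below uses 6 colors, so χ(G) = 6.
A valid 6-coloring: color 1: [10]; color 2: [2]; color 3: [7]; color 4: [0]; color 5: [8]; color 6: [6].

χ(G) = 6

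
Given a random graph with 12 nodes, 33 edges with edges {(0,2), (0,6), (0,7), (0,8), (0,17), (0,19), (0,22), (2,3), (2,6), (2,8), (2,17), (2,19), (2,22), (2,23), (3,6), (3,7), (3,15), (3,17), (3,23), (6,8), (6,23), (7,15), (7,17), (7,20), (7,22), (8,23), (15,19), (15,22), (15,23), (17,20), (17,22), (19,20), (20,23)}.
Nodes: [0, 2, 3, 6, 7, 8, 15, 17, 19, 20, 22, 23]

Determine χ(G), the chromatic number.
Clique number ω(G) = 4 (lower bound: χ ≥ ω).
Suppose a proper 4-coloring c exists. The clique [0, 2, 6, 8] takes 4 distinct colors; by symmetry let c(0) = 1, c(2) = 2, c(6) = 3, c(8) = 4.
- Vertex 23: neighbors [2, 6, 8] already have colors [2, 3, 4] ⇒ c(23) = 1.
- Vertex 3: neighbors [23, 2, 6] already have colors [1, 2, 3] ⇒ c(3) = 4.
- Vertex 17: neighbors [0, 2, 3] already have colors [1, 2, 4] ⇒ c(17) = 3.
- Vertex 7: neighbors [0, 17, 3] already have colors [1, 3, 4] ⇒ c(7) = 2.
- Vertex 15: neighbors [23, 7, 3] already have colors [1, 2, 4] ⇒ c(15) = 3.
- Vertex 19: neighbors [0, 2, 15] already have colors [1, 2, 3] ⇒ c(19) = 4.
- Vertex 20: neighbors [23, 7, 17, 19] already have colors [1, 2, 3, 4] — all 4 colors blocked. Contradiction.
The forced assignments end in a contradiction, so G has no proper 4-coloring (χ ≥ 5).
The coloring below uses 5 colors, so χ(G) = 5.
A valid 5-coloring: color 1: [2, 7]; color 2: [0, 3, 20]; color 3: [8, 15, 17]; color 4: [19, 22, 23]; color 5: [6].

χ(G) = 5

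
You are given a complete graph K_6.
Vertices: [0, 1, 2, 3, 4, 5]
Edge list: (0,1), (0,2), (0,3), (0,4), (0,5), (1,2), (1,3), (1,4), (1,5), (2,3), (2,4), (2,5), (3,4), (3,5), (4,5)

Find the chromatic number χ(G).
Clique number ω(G) = 6 (lower bound: χ ≥ ω).
The clique on [0, 1, 2, 3, 4, 5] has size 6, forcing χ ≥ 6, and the coloring below uses 6 colors, so χ(G) = 6.
A valid 6-coloring: color 1: [3]; color 2: [5]; color 3: [0]; color 4: [2]; color 5: [1]; color 6: [4].

χ(G) = 6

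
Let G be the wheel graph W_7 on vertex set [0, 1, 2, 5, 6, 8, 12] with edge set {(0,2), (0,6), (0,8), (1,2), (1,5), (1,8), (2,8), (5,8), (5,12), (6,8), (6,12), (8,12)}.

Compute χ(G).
Clique number ω(G) = 3 (lower bound: χ ≥ ω).
The clique on [0, 2, 8] has size 3, forcing χ ≥ 3, and the coloring below uses 3 colors, so χ(G) = 3.
A valid 3-coloring: color 1: [8]; color 2: [0, 1, 12]; color 3: [2, 5, 6].

χ(G) = 3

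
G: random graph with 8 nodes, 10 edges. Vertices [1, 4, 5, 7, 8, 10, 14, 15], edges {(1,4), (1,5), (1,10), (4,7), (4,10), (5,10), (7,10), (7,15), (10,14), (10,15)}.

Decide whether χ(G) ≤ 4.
Yes, G is 4-colorable

A valid 4-coloring: color 1: [8, 10]; color 2: [1, 7, 14]; color 3: [4, 5, 15].
(χ(G) = 3 ≤ 4.)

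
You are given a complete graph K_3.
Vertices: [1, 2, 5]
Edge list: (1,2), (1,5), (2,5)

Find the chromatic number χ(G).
χ(G) = 3

Clique number ω(G) = 3 (lower bound: χ ≥ ω).
The clique on [1, 2, 5] has size 3, forcing χ ≥ 3, and the coloring below uses 3 colors, so χ(G) = 3.
A valid 3-coloring: color 1: [1]; color 2: [5]; color 3: [2].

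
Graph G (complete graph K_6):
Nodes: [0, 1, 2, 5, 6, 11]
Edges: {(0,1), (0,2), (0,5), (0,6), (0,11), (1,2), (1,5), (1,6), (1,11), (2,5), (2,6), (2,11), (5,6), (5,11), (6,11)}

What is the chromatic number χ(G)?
χ(G) = 6

Clique number ω(G) = 6 (lower bound: χ ≥ ω).
The clique on [0, 1, 2, 5, 6, 11] has size 6, forcing χ ≥ 6, and the coloring below uses 6 colors, so χ(G) = 6.
A valid 6-coloring: color 1: [6]; color 2: [5]; color 3: [0]; color 4: [2]; color 5: [11]; color 6: [1].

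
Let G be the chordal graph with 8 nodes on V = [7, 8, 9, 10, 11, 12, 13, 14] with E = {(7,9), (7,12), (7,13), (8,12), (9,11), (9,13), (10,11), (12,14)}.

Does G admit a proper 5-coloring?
A valid 5-coloring: color 1: [9, 10, 12]; color 2: [7, 8, 11, 14]; color 3: [13].
(χ(G) = 3 ≤ 5.)

Yes, G is 5-colorable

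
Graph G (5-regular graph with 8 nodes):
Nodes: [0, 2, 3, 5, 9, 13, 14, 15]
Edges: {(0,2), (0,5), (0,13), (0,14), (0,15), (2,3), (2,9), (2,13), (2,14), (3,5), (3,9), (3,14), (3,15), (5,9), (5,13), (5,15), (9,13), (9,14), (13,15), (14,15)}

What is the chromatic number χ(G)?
Clique number ω(G) = 4 (lower bound: χ ≥ ω).
The clique on [0, 5, 13, 15] has size 4, forcing χ ≥ 4, and the coloring below uses 4 colors, so χ(G) = 4.
A valid 4-coloring: color 1: [9, 15]; color 2: [0, 3]; color 3: [2, 5]; color 4: [13, 14].

χ(G) = 4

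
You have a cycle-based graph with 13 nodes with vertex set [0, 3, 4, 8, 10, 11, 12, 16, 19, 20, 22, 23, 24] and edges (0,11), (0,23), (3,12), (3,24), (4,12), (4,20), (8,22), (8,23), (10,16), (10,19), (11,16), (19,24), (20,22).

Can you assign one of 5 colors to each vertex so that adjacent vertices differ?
Yes, G is 5-colorable

A valid 5-coloring: color 1: [3, 4, 16, 19, 22, 23]; color 2: [0, 8, 10, 12, 20, 24]; color 3: [11].
(χ(G) = 3 ≤ 5.)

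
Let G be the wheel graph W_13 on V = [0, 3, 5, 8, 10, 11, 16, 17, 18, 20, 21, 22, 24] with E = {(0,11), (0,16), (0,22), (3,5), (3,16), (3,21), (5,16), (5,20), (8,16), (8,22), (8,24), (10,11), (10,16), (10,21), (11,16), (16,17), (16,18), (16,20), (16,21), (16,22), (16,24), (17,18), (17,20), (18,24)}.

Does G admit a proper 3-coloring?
A valid 3-coloring: color 1: [16]; color 2: [5, 11, 17, 21, 22, 24]; color 3: [0, 3, 8, 10, 18, 20].
(χ(G) = 3 ≤ 3.)

Yes, G is 3-colorable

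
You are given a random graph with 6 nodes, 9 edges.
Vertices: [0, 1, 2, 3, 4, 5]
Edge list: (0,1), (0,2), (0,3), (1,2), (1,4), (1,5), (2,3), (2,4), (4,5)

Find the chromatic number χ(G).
Clique number ω(G) = 3 (lower bound: χ ≥ ω).
The clique on [0, 1, 2] has size 3, forcing χ ≥ 3, and the coloring below uses 3 colors, so χ(G) = 3.
A valid 3-coloring: color 1: [1, 3]; color 2: [2, 5]; color 3: [0, 4].

χ(G) = 3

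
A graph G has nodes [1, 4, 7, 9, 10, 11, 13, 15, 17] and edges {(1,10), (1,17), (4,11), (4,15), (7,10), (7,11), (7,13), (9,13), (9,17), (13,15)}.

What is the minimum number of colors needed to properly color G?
Clique number ω(G) = 2 (lower bound: χ ≥ ω).
Odd cycle [11, 4, 15, 13, 9, 17, 1, 10, 7] needs 3 colors (χ ≥ 3).
The coloring below uses 3 colors, so χ(G) = 3.
A valid 3-coloring: color 1: [1, 4, 7, 9]; color 2: [10, 11, 13, 17]; color 3: [15].

χ(G) = 3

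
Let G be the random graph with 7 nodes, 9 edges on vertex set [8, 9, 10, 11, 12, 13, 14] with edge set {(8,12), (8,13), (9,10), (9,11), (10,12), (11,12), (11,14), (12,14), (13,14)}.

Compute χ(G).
χ(G) = 3

Clique number ω(G) = 3 (lower bound: χ ≥ ω).
The clique on [11, 12, 14] has size 3, forcing χ ≥ 3, and the coloring below uses 3 colors, so χ(G) = 3.
A valid 3-coloring: color 1: [9, 12, 13]; color 2: [8, 10, 11]; color 3: [14].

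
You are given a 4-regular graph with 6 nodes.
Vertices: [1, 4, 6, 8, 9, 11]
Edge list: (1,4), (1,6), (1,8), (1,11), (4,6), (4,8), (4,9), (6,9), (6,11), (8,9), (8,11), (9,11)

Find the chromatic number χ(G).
χ(G) = 3

Clique number ω(G) = 3 (lower bound: χ ≥ ω).
The clique on [1, 8, 11] has size 3, forcing χ ≥ 3, and the coloring below uses 3 colors, so χ(G) = 3.
A valid 3-coloring: color 1: [6, 8]; color 2: [1, 9]; color 3: [4, 11].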